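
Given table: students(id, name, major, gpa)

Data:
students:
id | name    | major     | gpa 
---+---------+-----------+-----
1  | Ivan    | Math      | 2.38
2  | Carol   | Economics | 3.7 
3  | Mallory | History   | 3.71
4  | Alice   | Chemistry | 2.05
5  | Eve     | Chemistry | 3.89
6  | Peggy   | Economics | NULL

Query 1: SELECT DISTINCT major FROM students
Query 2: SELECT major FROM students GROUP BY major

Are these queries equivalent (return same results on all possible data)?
Yes, equivalent

Both queries return: [('Chemistry',), ('Economics',), ('History',), ('Math',)]

Reason: Both get unique majors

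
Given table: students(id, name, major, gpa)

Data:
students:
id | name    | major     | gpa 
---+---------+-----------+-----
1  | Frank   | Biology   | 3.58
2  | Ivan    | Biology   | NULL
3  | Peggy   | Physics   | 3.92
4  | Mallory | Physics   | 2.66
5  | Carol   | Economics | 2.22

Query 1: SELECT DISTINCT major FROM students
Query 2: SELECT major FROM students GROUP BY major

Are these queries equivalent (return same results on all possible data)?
Yes, equivalent

Both queries return: [('Biology',), ('Economics',), ('Physics',)]

Reason: Both get unique majors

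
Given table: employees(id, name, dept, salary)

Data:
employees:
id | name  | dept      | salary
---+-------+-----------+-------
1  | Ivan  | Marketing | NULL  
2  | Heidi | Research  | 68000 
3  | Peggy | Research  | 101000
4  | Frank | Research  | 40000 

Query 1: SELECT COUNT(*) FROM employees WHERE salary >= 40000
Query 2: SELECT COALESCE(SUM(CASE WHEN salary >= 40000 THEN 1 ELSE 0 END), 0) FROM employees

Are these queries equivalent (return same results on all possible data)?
Yes, equivalent

Both queries return: [(3,)]

Reason: COUNT with WHERE vs conditional SUM (COALESCE handles empty-table NULL)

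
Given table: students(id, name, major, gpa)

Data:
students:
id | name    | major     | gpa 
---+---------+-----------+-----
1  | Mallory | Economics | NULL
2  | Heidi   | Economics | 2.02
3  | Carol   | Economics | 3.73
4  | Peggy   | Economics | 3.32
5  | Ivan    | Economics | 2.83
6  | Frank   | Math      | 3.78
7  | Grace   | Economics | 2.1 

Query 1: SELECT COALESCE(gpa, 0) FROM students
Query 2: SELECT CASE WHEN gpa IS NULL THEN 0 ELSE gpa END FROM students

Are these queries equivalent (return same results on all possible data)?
Yes, equivalent

Both queries return: [(0,), (2.02,), (2.1,), (2.83,), (3.32,), (3.73,), (3.78,)]

Reason: COALESCE vs CASE for NULL handling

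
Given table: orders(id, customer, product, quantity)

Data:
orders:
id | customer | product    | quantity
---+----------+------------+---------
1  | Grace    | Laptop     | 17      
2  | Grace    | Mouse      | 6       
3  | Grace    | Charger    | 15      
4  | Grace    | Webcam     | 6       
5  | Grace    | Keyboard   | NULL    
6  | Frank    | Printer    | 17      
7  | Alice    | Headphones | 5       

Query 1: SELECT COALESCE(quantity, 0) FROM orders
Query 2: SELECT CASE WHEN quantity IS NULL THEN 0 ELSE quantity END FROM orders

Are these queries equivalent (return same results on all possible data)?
Yes, equivalent

Both queries return: [(0,), (5,), (6,), (6,), (15,), (17,), (17,)]

Reason: COALESCE vs CASE for NULL handling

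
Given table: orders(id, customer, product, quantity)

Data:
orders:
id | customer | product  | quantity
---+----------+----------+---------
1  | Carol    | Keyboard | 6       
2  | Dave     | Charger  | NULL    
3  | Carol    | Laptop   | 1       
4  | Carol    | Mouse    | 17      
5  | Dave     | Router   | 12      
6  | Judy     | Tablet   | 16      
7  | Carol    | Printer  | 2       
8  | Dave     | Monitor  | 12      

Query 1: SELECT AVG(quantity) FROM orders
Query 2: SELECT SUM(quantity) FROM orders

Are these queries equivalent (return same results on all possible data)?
No, not equivalent

Query 1 returns: [(9.428571428571429,)]
Query 2 returns: [(66,)]

Reason: AVG vs SUM give different aggregate values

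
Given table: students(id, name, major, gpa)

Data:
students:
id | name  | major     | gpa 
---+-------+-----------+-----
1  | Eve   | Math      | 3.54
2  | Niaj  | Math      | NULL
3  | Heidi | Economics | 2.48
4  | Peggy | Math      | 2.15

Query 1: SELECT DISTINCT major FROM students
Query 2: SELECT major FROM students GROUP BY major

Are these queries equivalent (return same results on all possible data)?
Yes, equivalent

Both queries return: [('Economics',), ('Math',)]

Reason: Both get unique majors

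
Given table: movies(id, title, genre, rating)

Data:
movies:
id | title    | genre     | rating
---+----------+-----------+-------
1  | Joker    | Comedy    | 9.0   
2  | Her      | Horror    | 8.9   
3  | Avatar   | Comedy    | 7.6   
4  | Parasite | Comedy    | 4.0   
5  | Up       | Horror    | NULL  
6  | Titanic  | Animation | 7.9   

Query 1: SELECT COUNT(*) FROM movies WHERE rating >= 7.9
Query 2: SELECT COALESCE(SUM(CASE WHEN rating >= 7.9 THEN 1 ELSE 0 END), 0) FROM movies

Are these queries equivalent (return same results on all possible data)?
Yes, equivalent

Both queries return: [(3,)]

Reason: COUNT with WHERE vs conditional SUM (COALESCE handles empty-table NULL)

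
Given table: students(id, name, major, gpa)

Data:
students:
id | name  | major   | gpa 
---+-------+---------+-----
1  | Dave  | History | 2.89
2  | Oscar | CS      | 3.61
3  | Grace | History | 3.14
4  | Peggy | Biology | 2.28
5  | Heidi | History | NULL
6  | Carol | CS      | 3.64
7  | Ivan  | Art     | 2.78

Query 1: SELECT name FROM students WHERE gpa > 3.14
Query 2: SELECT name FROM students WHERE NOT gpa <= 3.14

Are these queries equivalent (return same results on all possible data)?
Yes, equivalent

Both queries return: [('Carol',), ('Oscar',)]

Reason: Both filter gpa > 3.14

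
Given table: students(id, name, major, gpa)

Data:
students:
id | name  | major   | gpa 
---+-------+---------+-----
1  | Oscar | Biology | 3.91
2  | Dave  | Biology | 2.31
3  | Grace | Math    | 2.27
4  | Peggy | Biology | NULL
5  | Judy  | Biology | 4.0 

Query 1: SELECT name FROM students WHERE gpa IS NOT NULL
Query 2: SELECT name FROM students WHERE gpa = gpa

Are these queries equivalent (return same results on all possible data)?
Yes, equivalent

Both queries return: [('Dave',), ('Grace',), ('Judy',), ('Oscar',)]

Reason: IS NOT NULL vs self-equality (both exclude NULLs)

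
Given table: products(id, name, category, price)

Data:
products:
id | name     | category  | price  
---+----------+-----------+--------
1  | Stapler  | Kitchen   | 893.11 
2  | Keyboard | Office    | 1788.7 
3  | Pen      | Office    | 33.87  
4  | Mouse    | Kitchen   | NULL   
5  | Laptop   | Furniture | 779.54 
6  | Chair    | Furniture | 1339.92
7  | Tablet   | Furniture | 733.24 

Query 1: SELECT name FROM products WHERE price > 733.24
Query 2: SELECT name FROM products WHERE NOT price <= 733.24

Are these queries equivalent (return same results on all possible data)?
Yes, equivalent

Both queries return: [('Chair',), ('Keyboard',), ('Laptop',), ('Stapler',)]

Reason: Both filter price > 733.24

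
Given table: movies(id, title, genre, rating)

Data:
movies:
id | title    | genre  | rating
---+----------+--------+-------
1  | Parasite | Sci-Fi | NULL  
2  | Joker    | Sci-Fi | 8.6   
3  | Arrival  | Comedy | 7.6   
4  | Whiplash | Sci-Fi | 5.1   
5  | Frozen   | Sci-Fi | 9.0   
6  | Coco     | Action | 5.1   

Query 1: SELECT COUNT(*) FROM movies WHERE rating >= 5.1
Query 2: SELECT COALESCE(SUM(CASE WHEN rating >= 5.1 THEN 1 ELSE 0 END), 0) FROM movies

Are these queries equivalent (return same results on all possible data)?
Yes, equivalent

Both queries return: [(5,)]

Reason: COUNT with WHERE vs conditional SUM (COALESCE handles empty-table NULL)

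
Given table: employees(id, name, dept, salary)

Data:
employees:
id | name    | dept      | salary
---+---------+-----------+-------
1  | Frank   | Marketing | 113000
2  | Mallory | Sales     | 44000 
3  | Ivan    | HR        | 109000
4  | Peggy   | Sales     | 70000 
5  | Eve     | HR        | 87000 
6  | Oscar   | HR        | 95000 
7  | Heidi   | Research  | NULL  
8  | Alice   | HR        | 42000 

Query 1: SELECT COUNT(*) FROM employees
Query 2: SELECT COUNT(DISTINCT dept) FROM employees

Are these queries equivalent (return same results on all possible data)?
No, not equivalent

Query 1 returns: [(8,)]
Query 2 returns: [(4,)]

Reason: COUNT(*) counts rows, COUNT(DISTINCT dept) counts unique depts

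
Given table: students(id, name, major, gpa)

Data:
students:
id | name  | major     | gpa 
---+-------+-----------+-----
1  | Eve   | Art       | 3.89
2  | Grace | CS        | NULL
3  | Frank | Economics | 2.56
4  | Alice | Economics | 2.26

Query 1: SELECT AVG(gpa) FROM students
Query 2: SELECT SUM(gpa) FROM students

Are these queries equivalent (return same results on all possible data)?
No, not equivalent

Query 1 returns: [(2.9033333333333338,)]
Query 2 returns: [(8.71,)]

Reason: AVG vs SUM give different aggregate values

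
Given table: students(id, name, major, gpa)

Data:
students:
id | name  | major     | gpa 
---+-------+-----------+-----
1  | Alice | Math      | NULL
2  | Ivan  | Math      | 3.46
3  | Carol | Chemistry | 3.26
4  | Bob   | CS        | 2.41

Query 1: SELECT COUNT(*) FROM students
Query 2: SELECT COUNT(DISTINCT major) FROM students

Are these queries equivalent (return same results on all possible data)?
No, not equivalent

Query 1 returns: [(4,)]
Query 2 returns: [(3,)]

Reason: COUNT(*) counts rows, COUNT(DISTINCT major) counts unique majors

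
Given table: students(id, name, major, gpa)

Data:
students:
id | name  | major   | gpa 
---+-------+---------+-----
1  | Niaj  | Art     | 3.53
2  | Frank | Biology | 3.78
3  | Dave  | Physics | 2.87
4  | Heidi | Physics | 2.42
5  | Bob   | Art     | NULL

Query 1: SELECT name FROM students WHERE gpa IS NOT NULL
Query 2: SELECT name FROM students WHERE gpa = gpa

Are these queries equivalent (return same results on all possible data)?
Yes, equivalent

Both queries return: [('Dave',), ('Frank',), ('Heidi',), ('Niaj',)]

Reason: IS NOT NULL vs self-equality (both exclude NULLs)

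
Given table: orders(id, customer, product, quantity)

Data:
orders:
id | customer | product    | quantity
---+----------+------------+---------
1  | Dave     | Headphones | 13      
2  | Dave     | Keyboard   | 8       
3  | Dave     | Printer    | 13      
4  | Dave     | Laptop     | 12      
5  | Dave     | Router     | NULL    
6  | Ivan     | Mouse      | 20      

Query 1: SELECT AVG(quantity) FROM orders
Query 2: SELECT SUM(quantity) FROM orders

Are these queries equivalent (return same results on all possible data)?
No, not equivalent

Query 1 returns: [(13.2,)]
Query 2 returns: [(66,)]

Reason: AVG vs SUM give different aggregate values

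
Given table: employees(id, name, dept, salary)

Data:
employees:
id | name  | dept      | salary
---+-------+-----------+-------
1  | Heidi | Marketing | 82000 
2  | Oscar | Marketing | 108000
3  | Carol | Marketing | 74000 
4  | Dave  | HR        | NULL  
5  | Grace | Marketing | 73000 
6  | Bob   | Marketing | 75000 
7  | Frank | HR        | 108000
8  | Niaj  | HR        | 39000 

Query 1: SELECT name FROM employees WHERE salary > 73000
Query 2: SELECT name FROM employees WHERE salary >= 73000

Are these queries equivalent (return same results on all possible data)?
No, not equivalent

Query 1 returns: [('Heidi',), ('Oscar',), ('Carol',), ('Bob',), ('Frank',)]
Query 2 returns: [('Heidi',), ('Oscar',), ('Carol',), ('Grace',), ('Bob',), ('Frank',)]

Reason: > vs >= gives different results when salary = 73000 exists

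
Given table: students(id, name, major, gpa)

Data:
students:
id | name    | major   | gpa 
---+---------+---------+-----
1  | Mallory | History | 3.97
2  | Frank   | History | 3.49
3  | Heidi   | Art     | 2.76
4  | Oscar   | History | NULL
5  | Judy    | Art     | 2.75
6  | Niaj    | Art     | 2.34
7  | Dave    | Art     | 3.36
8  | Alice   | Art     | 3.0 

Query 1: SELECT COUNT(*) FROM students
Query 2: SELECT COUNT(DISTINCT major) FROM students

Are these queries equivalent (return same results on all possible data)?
No, not equivalent

Query 1 returns: [(8,)]
Query 2 returns: [(2,)]

Reason: COUNT(*) counts rows, COUNT(DISTINCT major) counts unique majors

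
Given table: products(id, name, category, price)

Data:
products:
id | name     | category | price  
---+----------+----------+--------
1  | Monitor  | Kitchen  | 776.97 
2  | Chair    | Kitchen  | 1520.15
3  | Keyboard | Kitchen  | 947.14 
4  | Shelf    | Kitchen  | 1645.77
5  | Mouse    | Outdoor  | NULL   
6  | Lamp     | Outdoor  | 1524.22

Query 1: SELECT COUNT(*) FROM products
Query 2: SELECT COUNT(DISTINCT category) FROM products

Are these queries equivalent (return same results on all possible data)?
No, not equivalent

Query 1 returns: [(6,)]
Query 2 returns: [(2,)]

Reason: COUNT(*) counts rows, COUNT(DISTINCT category) counts unique categorys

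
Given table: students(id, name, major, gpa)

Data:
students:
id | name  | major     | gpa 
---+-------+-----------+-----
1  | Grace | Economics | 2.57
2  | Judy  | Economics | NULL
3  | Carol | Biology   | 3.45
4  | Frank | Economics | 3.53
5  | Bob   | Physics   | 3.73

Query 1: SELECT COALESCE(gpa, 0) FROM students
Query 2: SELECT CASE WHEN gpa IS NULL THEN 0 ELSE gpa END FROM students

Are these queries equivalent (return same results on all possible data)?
Yes, equivalent

Both queries return: [(0,), (2.57,), (3.45,), (3.53,), (3.73,)]

Reason: COALESCE vs CASE for NULL handling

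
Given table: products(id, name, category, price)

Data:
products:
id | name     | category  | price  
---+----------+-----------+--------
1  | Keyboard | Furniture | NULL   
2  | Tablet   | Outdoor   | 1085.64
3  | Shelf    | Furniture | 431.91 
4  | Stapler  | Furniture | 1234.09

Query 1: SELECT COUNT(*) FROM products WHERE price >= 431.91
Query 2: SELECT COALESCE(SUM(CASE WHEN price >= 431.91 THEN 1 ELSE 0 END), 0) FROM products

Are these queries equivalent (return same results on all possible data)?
Yes, equivalent

Both queries return: [(3,)]

Reason: COUNT with WHERE vs conditional SUM (COALESCE handles empty-table NULL)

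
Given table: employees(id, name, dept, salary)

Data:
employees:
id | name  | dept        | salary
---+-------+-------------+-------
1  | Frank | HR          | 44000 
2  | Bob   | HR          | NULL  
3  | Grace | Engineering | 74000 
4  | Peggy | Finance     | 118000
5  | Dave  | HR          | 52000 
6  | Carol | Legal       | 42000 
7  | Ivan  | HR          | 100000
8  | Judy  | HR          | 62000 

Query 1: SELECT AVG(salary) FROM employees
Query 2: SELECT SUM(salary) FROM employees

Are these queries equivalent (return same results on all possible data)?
No, not equivalent

Query 1 returns: [(70285.71428571429,)]
Query 2 returns: [(492000,)]

Reason: AVG vs SUM give different aggregate values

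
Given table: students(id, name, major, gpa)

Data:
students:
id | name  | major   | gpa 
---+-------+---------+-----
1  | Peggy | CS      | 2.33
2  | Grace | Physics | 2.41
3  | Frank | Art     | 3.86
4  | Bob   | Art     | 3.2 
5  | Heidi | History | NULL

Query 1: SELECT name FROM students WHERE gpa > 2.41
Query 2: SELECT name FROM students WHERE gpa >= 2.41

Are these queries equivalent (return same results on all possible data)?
No, not equivalent

Query 1 returns: [('Frank',), ('Bob',)]
Query 2 returns: [('Grace',), ('Frank',), ('Bob',)]

Reason: > vs >= gives different results when gpa = 2.41 exists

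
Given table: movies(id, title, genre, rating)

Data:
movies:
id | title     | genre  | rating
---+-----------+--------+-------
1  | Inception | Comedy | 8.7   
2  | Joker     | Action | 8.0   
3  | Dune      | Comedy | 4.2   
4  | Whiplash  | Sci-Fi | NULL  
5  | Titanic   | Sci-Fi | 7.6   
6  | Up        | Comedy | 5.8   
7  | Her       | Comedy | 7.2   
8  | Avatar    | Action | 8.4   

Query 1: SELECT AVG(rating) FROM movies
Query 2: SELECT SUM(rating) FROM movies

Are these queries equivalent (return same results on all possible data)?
No, not equivalent

Query 1 returns: [(7.128571428571428,)]
Query 2 returns: [(49.9,)]

Reason: AVG vs SUM give different aggregate values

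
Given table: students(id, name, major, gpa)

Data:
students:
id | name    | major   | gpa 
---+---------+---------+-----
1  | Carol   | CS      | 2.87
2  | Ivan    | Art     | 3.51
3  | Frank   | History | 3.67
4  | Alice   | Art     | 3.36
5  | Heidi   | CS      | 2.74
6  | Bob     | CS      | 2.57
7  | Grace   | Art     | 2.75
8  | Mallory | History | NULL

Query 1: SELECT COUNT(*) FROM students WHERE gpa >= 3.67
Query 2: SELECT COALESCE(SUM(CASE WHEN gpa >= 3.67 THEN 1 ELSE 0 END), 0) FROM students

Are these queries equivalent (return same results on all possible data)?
Yes, equivalent

Both queries return: [(1,)]

Reason: COUNT with WHERE vs conditional SUM (COALESCE handles empty-table NULL)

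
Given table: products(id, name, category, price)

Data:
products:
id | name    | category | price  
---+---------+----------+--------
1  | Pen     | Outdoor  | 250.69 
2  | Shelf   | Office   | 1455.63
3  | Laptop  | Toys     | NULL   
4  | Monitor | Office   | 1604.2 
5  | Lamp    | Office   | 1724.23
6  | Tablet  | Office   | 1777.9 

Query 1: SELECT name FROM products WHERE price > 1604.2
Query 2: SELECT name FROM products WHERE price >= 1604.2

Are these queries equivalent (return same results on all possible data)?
No, not equivalent

Query 1 returns: [('Lamp',), ('Tablet',)]
Query 2 returns: [('Monitor',), ('Lamp',), ('Tablet',)]

Reason: > vs >= gives different results when price = 1604.2 exists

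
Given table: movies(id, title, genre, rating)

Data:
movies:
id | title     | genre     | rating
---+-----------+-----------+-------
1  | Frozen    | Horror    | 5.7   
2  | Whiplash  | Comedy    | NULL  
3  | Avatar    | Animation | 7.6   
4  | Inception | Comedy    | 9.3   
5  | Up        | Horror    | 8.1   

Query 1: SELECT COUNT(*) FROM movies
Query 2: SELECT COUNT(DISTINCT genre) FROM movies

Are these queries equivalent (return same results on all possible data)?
No, not equivalent

Query 1 returns: [(5,)]
Query 2 returns: [(3,)]

Reason: COUNT(*) counts rows, COUNT(DISTINCT genre) counts unique genres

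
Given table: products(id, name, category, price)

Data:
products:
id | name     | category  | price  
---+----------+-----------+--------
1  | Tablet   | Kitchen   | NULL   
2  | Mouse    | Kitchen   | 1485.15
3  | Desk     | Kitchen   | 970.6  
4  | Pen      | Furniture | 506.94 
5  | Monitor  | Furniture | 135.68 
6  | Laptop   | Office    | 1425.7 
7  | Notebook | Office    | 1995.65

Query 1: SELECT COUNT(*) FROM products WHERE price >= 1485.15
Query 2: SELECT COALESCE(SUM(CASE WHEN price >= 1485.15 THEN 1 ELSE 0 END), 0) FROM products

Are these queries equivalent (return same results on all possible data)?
Yes, equivalent

Both queries return: [(2,)]

Reason: COUNT with WHERE vs conditional SUM (COALESCE handles empty-table NULL)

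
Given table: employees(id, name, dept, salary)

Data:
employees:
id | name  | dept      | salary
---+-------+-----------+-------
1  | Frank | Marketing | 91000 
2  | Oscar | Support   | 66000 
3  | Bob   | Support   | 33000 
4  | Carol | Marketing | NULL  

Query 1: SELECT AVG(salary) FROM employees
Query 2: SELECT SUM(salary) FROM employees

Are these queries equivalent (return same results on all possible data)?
No, not equivalent

Query 1 returns: [(63333.333333333336,)]
Query 2 returns: [(190000,)]

Reason: AVG vs SUM give different aggregate values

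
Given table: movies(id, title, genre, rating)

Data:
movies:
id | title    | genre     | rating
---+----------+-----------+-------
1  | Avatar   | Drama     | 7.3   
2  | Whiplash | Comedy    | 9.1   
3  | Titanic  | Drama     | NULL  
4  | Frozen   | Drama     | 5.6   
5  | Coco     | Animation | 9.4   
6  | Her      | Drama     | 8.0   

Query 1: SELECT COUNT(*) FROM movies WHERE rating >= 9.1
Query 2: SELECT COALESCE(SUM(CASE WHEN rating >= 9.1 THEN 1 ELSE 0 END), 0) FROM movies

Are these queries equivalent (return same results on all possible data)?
Yes, equivalent

Both queries return: [(2,)]

Reason: COUNT with WHERE vs conditional SUM (COALESCE handles empty-table NULL)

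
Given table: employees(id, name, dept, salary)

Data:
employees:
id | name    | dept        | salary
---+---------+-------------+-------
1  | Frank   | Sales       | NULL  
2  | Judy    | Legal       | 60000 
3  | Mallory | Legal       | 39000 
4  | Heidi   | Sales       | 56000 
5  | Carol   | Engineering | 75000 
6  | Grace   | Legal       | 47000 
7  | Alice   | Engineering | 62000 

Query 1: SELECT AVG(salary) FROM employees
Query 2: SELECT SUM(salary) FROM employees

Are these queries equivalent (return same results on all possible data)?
No, not equivalent

Query 1 returns: [(56500.0,)]
Query 2 returns: [(339000,)]

Reason: AVG vs SUM give different aggregate values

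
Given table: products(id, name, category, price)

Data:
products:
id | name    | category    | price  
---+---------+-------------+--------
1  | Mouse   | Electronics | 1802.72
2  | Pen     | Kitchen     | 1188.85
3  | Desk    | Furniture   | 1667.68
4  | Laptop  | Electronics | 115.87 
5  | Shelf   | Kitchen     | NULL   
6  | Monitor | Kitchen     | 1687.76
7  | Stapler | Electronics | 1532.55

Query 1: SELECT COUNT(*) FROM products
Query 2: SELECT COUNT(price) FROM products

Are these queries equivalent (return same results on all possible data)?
No, not equivalent

Query 1 returns: [(7,)]
Query 2 returns: [(6,)]

Reason: COUNT(*) includes NULLs, COUNT(column) excludes them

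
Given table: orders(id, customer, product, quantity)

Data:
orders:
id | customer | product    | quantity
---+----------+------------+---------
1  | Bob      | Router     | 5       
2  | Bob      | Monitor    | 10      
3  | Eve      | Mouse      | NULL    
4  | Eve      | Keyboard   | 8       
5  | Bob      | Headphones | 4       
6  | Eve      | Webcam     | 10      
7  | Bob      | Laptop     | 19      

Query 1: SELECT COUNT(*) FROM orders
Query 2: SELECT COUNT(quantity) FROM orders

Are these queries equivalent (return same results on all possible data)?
No, not equivalent

Query 1 returns: [(7,)]
Query 2 returns: [(6,)]

Reason: COUNT(*) includes NULLs, COUNT(column) excludes them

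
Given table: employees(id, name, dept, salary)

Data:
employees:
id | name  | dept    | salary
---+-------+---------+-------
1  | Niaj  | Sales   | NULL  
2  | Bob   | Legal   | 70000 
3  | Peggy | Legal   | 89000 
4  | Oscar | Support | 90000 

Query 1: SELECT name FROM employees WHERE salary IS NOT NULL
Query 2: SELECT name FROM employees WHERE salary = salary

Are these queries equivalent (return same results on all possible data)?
Yes, equivalent

Both queries return: [('Bob',), ('Oscar',), ('Peggy',)]

Reason: IS NOT NULL vs self-equality (both exclude NULLs)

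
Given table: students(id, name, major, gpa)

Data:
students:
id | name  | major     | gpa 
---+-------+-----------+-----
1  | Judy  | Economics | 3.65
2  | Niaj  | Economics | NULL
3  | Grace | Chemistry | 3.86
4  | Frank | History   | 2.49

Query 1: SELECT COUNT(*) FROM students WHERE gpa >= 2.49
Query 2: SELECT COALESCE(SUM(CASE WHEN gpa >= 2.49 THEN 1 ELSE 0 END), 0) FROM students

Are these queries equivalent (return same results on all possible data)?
Yes, equivalent

Both queries return: [(3,)]

Reason: COUNT with WHERE vs conditional SUM (COALESCE handles empty-table NULL)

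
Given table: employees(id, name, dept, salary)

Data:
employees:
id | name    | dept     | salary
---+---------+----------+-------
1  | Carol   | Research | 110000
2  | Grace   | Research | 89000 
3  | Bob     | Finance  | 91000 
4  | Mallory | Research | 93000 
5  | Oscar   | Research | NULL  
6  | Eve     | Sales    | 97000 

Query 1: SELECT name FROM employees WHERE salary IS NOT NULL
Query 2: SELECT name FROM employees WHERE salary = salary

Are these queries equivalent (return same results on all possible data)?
Yes, equivalent

Both queries return: [('Bob',), ('Carol',), ('Eve',), ('Grace',), ('Mallory',)]

Reason: IS NOT NULL vs self-equality (both exclude NULLs)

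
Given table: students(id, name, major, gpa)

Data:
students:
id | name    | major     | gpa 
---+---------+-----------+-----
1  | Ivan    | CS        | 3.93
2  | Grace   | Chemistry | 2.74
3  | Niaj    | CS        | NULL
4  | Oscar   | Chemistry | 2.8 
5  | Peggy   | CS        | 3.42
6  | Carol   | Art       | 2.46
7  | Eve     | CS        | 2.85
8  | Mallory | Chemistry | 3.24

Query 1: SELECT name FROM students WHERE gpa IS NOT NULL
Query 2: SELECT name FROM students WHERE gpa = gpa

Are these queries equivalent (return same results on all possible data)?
Yes, equivalent

Both queries return: [('Carol',), ('Eve',), ('Grace',), ('Ivan',), ('Mallory',), ('Oscar',), ('Peggy',)]

Reason: IS NOT NULL vs self-equality (both exclude NULLs)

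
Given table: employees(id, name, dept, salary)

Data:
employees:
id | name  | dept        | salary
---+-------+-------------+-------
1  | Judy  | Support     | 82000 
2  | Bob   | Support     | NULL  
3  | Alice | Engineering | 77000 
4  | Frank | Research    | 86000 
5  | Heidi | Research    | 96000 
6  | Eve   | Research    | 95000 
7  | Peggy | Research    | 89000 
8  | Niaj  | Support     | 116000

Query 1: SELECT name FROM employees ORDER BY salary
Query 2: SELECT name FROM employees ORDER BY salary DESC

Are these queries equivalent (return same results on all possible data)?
No, not equivalent

Query 1 returns: [('Bob',), ('Alice',), ('Judy',), ('Frank',), ('Peggy',), ('Eve',), ('Heidi',), ('Niaj',)]
Query 2 returns: [('Niaj',), ('Heidi',), ('Eve',), ('Peggy',), ('Frank',), ('Judy',), ('Alice',), ('Bob',)]

Reason: ASC vs DESC gives opposite ordering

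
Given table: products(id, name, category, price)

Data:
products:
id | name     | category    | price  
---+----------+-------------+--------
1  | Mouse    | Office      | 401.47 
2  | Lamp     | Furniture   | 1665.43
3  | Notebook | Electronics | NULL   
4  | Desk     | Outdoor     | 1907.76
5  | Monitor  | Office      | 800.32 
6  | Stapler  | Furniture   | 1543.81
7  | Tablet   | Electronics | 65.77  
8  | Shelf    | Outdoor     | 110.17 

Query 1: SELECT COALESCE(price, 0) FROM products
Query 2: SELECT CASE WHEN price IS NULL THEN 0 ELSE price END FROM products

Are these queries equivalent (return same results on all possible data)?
Yes, equivalent

Both queries return: [(0,), (65.77,), (110.17,), (401.47,), (800.32,), (1543.81,), (1665.43,), (1907.76,)]

Reason: COALESCE vs CASE for NULL handling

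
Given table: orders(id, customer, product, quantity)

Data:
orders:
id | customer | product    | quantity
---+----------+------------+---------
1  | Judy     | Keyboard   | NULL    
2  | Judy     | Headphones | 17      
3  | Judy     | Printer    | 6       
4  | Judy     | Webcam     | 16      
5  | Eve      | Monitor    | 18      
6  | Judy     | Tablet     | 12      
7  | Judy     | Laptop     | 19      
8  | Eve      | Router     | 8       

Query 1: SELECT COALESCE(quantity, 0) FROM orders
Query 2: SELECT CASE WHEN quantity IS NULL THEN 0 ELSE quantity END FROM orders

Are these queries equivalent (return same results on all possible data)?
Yes, equivalent

Both queries return: [(0,), (6,), (8,), (12,), (16,), (17,), (18,), (19,)]

Reason: COALESCE vs CASE for NULL handling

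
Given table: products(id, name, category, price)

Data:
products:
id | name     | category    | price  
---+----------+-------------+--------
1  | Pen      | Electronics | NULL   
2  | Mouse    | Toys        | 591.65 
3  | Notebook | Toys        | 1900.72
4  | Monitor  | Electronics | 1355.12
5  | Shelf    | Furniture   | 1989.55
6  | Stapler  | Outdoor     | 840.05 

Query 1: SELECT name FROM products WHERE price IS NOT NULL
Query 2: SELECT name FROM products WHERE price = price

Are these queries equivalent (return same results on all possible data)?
Yes, equivalent

Both queries return: [('Monitor',), ('Mouse',), ('Notebook',), ('Shelf',), ('Stapler',)]

Reason: IS NOT NULL vs self-equality (both exclude NULLs)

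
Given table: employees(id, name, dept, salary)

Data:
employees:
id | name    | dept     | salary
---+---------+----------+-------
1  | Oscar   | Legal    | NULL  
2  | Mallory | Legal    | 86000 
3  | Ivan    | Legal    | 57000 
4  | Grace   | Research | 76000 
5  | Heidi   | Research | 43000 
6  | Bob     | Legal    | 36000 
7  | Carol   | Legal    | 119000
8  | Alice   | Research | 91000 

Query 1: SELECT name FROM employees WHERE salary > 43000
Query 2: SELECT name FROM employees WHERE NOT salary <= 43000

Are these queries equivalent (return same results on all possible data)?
Yes, equivalent

Both queries return: [('Alice',), ('Carol',), ('Grace',), ('Ivan',), ('Mallory',)]

Reason: Both filter salary > 43000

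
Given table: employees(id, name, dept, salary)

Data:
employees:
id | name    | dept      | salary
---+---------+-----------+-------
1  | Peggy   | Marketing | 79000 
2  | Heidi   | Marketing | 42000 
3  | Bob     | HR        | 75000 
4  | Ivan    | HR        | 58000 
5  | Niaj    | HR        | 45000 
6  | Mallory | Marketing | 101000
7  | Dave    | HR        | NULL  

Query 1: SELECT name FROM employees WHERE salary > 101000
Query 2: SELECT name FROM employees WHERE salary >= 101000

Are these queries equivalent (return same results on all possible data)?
No, not equivalent

Query 1 returns: []
Query 2 returns: [('Mallory',)]

Reason: > vs >= gives different results when salary = 101000 exists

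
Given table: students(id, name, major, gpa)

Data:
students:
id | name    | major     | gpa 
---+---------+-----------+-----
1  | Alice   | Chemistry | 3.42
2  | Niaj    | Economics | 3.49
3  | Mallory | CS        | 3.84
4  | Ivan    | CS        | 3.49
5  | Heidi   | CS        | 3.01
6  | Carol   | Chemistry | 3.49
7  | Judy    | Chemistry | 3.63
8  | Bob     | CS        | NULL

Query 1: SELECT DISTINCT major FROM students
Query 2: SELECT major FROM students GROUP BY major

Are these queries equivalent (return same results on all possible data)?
Yes, equivalent

Both queries return: [('CS',), ('Chemistry',), ('Economics',)]

Reason: Both get unique majors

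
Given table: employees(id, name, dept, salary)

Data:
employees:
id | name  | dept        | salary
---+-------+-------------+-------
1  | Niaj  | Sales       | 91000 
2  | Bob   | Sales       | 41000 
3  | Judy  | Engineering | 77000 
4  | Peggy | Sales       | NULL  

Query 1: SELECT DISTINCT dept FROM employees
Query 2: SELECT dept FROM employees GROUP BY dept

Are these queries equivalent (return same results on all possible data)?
Yes, equivalent

Both queries return: [('Engineering',), ('Sales',)]

Reason: Both get unique depts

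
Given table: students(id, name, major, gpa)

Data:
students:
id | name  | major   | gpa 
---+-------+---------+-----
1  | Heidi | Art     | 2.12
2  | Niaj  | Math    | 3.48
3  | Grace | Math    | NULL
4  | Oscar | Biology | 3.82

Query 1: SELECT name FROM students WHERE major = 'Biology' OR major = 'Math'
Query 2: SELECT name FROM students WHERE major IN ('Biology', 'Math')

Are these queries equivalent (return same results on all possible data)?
Yes, equivalent

Both queries return: [('Grace',), ('Niaj',), ('Oscar',)]

Reason: OR vs IN are equivalent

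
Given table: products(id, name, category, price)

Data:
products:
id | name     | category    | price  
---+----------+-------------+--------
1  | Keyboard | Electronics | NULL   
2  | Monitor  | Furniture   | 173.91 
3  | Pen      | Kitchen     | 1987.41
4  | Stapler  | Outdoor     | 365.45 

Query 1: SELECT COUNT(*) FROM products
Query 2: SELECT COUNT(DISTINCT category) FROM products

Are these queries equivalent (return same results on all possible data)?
No, not equivalent

Query 1 returns: [(4,)]
Query 2 returns: [(4,)]

Reason: COUNT(*) counts rows, COUNT(DISTINCT category) counts unique categorys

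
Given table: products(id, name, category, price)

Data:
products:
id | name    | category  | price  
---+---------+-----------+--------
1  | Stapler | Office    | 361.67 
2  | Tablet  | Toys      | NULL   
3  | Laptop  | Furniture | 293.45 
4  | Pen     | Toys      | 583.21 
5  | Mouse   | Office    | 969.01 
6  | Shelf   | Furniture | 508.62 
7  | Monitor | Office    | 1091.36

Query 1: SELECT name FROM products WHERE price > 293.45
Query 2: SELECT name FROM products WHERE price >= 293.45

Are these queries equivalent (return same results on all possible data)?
No, not equivalent

Query 1 returns: [('Stapler',), ('Pen',), ('Mouse',), ('Shelf',), ('Monitor',)]
Query 2 returns: [('Stapler',), ('Laptop',), ('Pen',), ('Mouse',), ('Shelf',), ('Monitor',)]

Reason: > vs >= gives different results when price = 293.45 exists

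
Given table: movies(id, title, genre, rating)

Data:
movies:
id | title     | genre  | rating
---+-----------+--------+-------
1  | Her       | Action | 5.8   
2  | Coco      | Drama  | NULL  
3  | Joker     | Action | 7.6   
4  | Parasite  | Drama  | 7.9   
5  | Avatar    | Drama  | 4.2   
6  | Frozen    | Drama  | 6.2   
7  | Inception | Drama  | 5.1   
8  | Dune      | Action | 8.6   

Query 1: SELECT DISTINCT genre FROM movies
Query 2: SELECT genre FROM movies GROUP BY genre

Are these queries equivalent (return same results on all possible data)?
Yes, equivalent

Both queries return: [('Action',), ('Drama',)]

Reason: Both get unique genres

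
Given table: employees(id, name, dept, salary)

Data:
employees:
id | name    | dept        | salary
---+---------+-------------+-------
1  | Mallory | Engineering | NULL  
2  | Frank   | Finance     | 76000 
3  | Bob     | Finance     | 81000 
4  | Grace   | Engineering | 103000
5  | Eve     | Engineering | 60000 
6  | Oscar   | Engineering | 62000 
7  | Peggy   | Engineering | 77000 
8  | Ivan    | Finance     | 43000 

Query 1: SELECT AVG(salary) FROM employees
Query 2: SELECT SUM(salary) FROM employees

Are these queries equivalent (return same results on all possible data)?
No, not equivalent

Query 1 returns: [(71714.28571428571,)]
Query 2 returns: [(502000,)]

Reason: AVG vs SUM give different aggregate values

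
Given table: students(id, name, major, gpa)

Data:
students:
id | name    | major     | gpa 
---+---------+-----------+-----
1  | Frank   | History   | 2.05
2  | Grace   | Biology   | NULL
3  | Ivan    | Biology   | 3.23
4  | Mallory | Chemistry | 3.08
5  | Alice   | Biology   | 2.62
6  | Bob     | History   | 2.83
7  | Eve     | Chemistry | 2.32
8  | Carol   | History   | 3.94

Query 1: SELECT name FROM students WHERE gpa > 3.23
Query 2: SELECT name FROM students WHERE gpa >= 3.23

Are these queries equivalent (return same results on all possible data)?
No, not equivalent

Query 1 returns: [('Carol',)]
Query 2 returns: [('Ivan',), ('Carol',)]

Reason: > vs >= gives different results when gpa = 3.23 exists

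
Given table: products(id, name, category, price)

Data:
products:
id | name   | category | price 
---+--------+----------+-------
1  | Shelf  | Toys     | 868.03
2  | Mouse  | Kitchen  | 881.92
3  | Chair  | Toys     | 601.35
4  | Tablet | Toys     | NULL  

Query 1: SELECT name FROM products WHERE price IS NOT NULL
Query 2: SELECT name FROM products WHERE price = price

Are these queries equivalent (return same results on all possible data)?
Yes, equivalent

Both queries return: [('Chair',), ('Mouse',), ('Shelf',)]

Reason: IS NOT NULL vs self-equality (both exclude NULLs)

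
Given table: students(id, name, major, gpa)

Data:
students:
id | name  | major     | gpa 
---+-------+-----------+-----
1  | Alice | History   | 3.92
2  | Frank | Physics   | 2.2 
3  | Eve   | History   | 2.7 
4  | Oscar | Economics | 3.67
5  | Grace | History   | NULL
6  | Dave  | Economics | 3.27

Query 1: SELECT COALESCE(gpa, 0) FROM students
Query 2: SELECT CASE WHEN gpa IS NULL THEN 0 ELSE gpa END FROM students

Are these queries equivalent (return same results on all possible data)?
Yes, equivalent

Both queries return: [(0,), (2.2,), (2.7,), (3.27,), (3.67,), (3.92,)]

Reason: COALESCE vs CASE for NULL handling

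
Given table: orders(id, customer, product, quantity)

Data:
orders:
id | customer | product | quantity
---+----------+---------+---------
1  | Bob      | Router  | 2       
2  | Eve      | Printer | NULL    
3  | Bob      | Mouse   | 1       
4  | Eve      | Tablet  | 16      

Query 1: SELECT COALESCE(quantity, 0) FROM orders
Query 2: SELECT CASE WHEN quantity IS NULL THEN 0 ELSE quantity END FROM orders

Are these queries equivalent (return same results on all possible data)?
Yes, equivalent

Both queries return: [(0,), (1,), (2,), (16,)]

Reason: COALESCE vs CASE for NULL handling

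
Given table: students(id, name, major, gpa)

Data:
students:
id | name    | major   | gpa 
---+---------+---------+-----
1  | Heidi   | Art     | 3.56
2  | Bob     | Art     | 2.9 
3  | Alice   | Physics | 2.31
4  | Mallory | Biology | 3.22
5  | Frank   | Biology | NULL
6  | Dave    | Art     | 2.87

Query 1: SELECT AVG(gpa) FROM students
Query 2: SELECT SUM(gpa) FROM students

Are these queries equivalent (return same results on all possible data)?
No, not equivalent

Query 1 returns: [(2.972,)]
Query 2 returns: [(14.86,)]

Reason: AVG vs SUM give different aggregate values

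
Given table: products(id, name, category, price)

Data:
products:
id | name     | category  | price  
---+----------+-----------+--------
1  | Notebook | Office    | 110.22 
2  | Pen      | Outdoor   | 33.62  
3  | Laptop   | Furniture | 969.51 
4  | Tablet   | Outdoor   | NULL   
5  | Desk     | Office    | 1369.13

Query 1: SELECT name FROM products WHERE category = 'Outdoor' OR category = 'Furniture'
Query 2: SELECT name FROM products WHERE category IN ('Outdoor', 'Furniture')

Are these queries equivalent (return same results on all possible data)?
Yes, equivalent

Both queries return: [('Laptop',), ('Pen',), ('Tablet',)]

Reason: OR vs IN are equivalent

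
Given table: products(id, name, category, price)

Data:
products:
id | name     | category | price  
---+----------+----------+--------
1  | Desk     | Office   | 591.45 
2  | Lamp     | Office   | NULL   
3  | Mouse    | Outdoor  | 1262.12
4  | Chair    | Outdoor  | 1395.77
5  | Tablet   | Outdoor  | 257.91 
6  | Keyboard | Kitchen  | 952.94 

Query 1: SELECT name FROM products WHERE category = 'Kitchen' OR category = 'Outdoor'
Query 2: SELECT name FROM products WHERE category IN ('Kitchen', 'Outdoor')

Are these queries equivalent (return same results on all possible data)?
Yes, equivalent

Both queries return: [('Chair',), ('Keyboard',), ('Mouse',), ('Tablet',)]

Reason: OR vs IN are equivalent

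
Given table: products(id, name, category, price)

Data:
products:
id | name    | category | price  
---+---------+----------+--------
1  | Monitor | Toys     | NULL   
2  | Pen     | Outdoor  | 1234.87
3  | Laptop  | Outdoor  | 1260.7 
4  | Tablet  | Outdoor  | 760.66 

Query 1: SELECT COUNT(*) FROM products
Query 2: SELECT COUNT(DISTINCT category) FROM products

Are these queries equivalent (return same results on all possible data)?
No, not equivalent

Query 1 returns: [(4,)]
Query 2 returns: [(2,)]

Reason: COUNT(*) counts rows, COUNT(DISTINCT category) counts unique categorys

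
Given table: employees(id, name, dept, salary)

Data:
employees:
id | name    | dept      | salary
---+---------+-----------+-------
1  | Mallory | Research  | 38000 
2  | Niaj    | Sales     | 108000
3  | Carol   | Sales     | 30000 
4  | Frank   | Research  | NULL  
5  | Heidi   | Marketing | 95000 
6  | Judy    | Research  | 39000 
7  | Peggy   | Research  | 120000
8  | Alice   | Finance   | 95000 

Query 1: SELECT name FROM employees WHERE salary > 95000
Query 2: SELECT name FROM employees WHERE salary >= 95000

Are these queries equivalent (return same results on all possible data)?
No, not equivalent

Query 1 returns: [('Niaj',), ('Peggy',)]
Query 2 returns: [('Niaj',), ('Heidi',), ('Peggy',), ('Alice',)]

Reason: > vs >= gives different results when salary = 95000 exists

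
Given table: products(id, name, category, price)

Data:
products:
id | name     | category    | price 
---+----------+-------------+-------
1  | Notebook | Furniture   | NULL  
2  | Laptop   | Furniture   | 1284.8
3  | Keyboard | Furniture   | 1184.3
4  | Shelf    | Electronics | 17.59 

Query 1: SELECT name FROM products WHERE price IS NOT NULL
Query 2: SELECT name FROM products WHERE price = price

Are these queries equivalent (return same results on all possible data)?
Yes, equivalent

Both queries return: [('Keyboard',), ('Laptop',), ('Shelf',)]

Reason: IS NOT NULL vs self-equality (both exclude NULLs)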